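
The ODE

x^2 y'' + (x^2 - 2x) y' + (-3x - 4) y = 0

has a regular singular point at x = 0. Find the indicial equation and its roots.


Divide by x^2 to reach normal form y'' + P_1(x) y' + P_2(x) y = 0 with P_1(x) = 1 - 2/x and P_2(x) = -3/x - 4/x^2.
x = 0 is a singular point because the y'-coefficient 1 - 2/x has a pole at x = 0 and the y-coefficient -3/x - 4/x^2 has a pole at x = 0.
It is a regular singular point because x P_1(x) = p(x) = x - 2 and x^2 P_2(x) = q(x) = -3x - 4 are polynomials, hence analytic at x = 0.
p(0) = -2,  q(0) = -4.
Indicial equation: r(r-1) + p(0) r + q(0) = 0, i.e. r^2 + (p(0) - 1) r + q(0) = 0, i.e. r^2 - 3 r - 4 = 0.
Discriminant: (-3)^2 - 4(-4) = 25, so r = (3 ± 5)/2.
Solving: r_1 = 4, r_2 = -1.

indicial: r^2 - 3 r - 4 = 0; roots r_1 = 4, r_2 = -1


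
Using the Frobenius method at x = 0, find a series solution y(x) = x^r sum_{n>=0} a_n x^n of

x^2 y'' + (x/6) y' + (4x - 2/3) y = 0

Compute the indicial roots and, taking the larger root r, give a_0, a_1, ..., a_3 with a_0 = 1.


Write in Frobenius form y'' + (p(x)/x) y' + (q(x)/x^2) y = 0:
  p(x) = 1/6,  q(x) = 4x - 2/3.
Indicial equation: r(r-1) + (1/6) r + (-2/3) = 0 -> roots r_1 = 4/3, r_2 = -1/2.
Take r = r_1 = 4/3. Let y(x) = x^r sum_{n>=0} a_n x^n with a_0 = 1.
Substitute y = x^r sum a_n x^n and match x^{r+n}. The recurrence is
  D(n) a_n + 4 a_{n-1} = 0,  where D(n) = (r+n)(r+n-1) + (1/6)(r+n) + (-2/3).
  a_n = -4 / D(n) * a_{n-1}.
Since the indicial polynomial factors as (r - r_1)(r - r_2), D(n) = (r_1 + n - r_1)(r_1 + n - r_2) = n(n + 11/6).
Evaluating step by step (a_0 = 1):
  n = 1: D(1) = 1(1 + 11/6) = 17/6; numerator = -4(1) = -4; a_1 = (-4)/(17/6) = -24/17
  n = 2: D(2) = 2(2 + 11/6) = 23/3; numerator = -4(-24/17) = 96/17; a_2 = (96/17)/(23/3) = 288/391
  n = 3: D(3) = 3(3 + 11/6) = 29/2; numerator = -4(288/391) = -1152/391; a_3 = (-1152/391)/(29/2) = -2304/11339

r = 4/3; a_0 = 1; a_1 = -24/17; a_2 = 288/391; a_3 = -2304/11339


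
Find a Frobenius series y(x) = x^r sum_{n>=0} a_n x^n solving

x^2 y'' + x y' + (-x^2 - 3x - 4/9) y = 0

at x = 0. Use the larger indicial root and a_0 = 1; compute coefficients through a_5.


Write in Frobenius form y'' + (p(x)/x) y' + (q(x)/x^2) y = 0:
  p(x) = 1,  q(x) = -x^2 - 3x - 4/9.
Indicial equation: r(r-1) + (1) r + (-4/9) = 0 -> roots r_1 = 2/3, r_2 = -2/3.
Take r = r_1 = 2/3. Let y(x) = x^r sum_{n>=0} a_n x^n with a_0 = 1.
Substitute y = x^r sum a_n x^n and match x^{r+n}. The recurrence is
  D(n) a_n - 3 a_{n-1} - 1 a_{n-2} = 0,  where D(n) = (r+n)(r+n-1) + (1)(r+n) + (-4/9).
  a_n = [3 a_{n-1} + 1 a_{n-2}] / D(n).
Since the indicial polynomial factors as (r - r_1)(r - r_2), D(n) = (r_1 + n - r_1)(r_1 + n - r_2) = n(n + 4/3).
Evaluating step by step (a_0 = 1):
  n = 1: D(1) = 1(1 + 4/3) = 7/3; numerator = 3(1) = 3; a_1 = (3)/(7/3) = 9/7
  n = 2: D(2) = 2(2 + 4/3) = 20/3; numerator = 3(9/7) + 1(1) = 34/7; a_2 = (34/7)/(20/3) = 51/70
  n = 3: D(3) = 3(3 + 4/3) = 13; numerator = 3(51/70) + 1(9/7) = 243/70; a_3 = (243/70)/(13) = 243/910
  n = 4: D(4) = 4(4 + 4/3) = 64/3; numerator = 3(243/910) + 1(51/70) = 696/455; a_4 = (696/455)/(64/3) = 261/3640
  n = 5: D(5) = 5(5 + 4/3) = 95/3; numerator = 3(261/3640) + 1(243/910) = 27/56; a_5 = (27/56)/(95/3) = 81/5320

r = 2/3; a_0 = 1; a_1 = 9/7; a_2 = 51/70; a_3 = 243/910; a_4 = 261/3640; a_5 = 81/5320


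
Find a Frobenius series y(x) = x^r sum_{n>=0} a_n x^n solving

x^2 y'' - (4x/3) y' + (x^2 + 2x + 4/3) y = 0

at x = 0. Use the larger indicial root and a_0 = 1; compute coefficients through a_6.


Write in Frobenius form y'' + (p(x)/x) y' + (q(x)/x^2) y = 0:
  p(x) = -4/3,  q(x) = x^2 + 2x + 4/3.
Indicial equation: r(r-1) + (-4/3) r + (4/3) = 0 -> roots r_1 = 4/3, r_2 = 1.
Take r = r_1 = 4/3. Let y(x) = x^r sum_{n>=0} a_n x^n with a_0 = 1.
Substitute y = x^r sum a_n x^n and match x^{r+n}. The recurrence is
  D(n) a_n + 2 a_{n-1} + 1 a_{n-2} = 0,  where D(n) = (r+n)(r+n-1) + (-4/3)(r+n) + (4/3).
  a_n = [-2 a_{n-1} - 1 a_{n-2}] / D(n).
Since the indicial polynomial factors as (r - r_1)(r - r_2), D(n) = (r_1 + n - r_1)(r_1 + n - r_2) = n(n + 1/3).
Evaluating step by step (a_0 = 1):
  n = 1: D(1) = 1(1 + 1/3) = 4/3; numerator = -2(1) = -2; a_1 = (-2)/(4/3) = -3/2
  n = 2: D(2) = 2(2 + 1/3) = 14/3; numerator = -2(-3/2) - 1(1) = 2; a_2 = (2)/(14/3) = 3/7
  n = 3: D(3) = 3(3 + 1/3) = 10; numerator = -2(3/7) - 1(-3/2) = 9/14; a_3 = (9/14)/(10) = 9/140
  n = 4: D(4) = 4(4 + 1/3) = 52/3; numerator = -2(9/140) - 1(3/7) = -39/70; a_4 = (-39/70)/(52/3) = -9/280
  n = 5: D(5) = 5(5 + 1/3) = 80/3; numerator = -2(-9/280) - 1(9/140) = 0; a_5 = (0)/(80/3) = 0
  n = 6: D(6) = 6(6 + 1/3) = 38; numerator = -2(0) - 1(-9/280) = 9/280; a_6 = (9/280)/(38) = 9/10640

r = 4/3; a_0 = 1; a_1 = -3/2; a_2 = 3/7; a_3 = 9/140; a_4 = -9/280; a_5 = 0; a_6 = 9/10640


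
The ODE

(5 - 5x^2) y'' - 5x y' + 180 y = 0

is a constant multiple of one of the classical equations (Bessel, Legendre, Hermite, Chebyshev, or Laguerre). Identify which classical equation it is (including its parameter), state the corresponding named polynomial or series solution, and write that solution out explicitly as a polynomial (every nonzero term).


All three coefficients share the factor 5; dividing through by 5 gives  (1 - x^2) y'' - x y' + 36 y = 0.
This matches the Chebyshev equation (1 - x^2) y'' - x y' + n^2 y = 0 (note the -x y' term, not -2x y') with n^2 = 36, so n = 6; the polynomial solution is T_6(x).
With y = sum_k a_k x^k, matching x^k gives (k+2)(k+1) a_{k+2} = (k^2 - n^2) a_k = (k - 6)(k + 6) a_k. The right side vanishes at k = 6, so the series with the parity of 6 terminates at degree 6.
Standard normalization: leading coefficient of T_n is 2^(n-1), so a_6 = 2^5 = 32. Work downward with a_k = (k+1)(k+2) a_{k+2} / ((k - 6)(k + 6)):
  a_4 = (5)(6)(32) / ((4 - 6)(4 + 6)) = 960/(-20) = -48
  a_2 = (3)(4)(-48) / ((2 - 6)(2 + 6)) = -576/(-32) = 18
  a_0 = (1)(2)(18) / ((0 - 6)(0 + 6)) = 36/(-36) = -1
Hence T_6(x) = 32 x^6 - 48 x^4 + 18 x^2 - 1.

T_6(x); series = 32 x^6 - 48 x^4 + 18 x^2 - 1


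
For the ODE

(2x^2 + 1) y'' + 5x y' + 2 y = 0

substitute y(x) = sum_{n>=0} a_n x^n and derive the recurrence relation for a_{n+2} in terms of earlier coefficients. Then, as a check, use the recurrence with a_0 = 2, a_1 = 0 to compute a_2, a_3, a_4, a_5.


Substitute y = sum_n a_n x^n.
(1 + 2 x^2) y'' contributes (n+2)(n+1) a_{n+2} + 2 n(n-1) a_n at x^n.
5 x y'(x) contributes 5 n a_n at x^n.
2 y(x) contributes 2 a_n at x^n.
Matching x^n: (n+2)(n+1) a_{n+2} + (2 n(n-1) + 5 n + 2) a_n = 0.
Thus a_{n+2} = (-2 n(n-1) - 5 n - 2) / ((n+1)(n+2)) * a_n.

Check with a_0 = 2, a_1 = 0 (apply the recurrence for n = 0, 1, 2, 3): a_0 = 2, a_1 = 0, a_2 = -2, a_3 = 0, a_4 = 8/3, a_5 = 0.

a_(n+2) = (-2 n(n-1) - 5 n - 2) / ((n+1)(n+2)) * a_n; check: a_0 = 2, a_1 = 0, a_2 = -2, a_3 = 0, a_4 = 8/3, a_5 = 0


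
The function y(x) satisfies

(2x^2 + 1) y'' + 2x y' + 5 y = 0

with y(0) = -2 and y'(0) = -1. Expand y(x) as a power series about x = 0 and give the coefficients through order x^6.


Ansatz: y(x) = sum_{n>=0} a_n x^n, so y'(x) = sum_{n>=1} n a_n x^(n-1) and y''(x) = sum_{n>=2} n(n-1) a_n x^(n-2).
Substitute into P(x) y'' + Q(x) y' + R(x) y = 0 with P(x) = 2x^2 + 1, Q(x) = 2x, R(x) = 5, and match powers of x.
Initial conditions: a_0 = -2, a_1 = -1.
Setting the coefficient of each power of x to zero and solving order by order (substituting the coefficients already found):
  x^0: 2 a_2 + 5 a_0 = 0  ->  2 a_2 = -5 a_0 = 10  ->  a_2 = 5
  x^1: 6 a_3 + 7 a_1 = 0  ->  6 a_3 = -7 a_1 = 7  ->  a_3 = 7/6
  x^2: 12 a_4 + 13 a_2 = 0  ->  12 a_4 = -13 a_2 = -65  ->  a_4 = -65/12
  x^3: 20 a_5 + 23 a_3 = 0  ->  20 a_5 = -23 a_3 = -161/6  ->  a_5 = -161/120
  x^4: 30 a_6 + 37 a_4 = 0  ->  30 a_6 = -37 a_4 = 2405/12  ->  a_6 = 481/72
Truncated series: y(x) = -2 - x + 5 x^2 + (7/6) x^3 - (65/12) x^4 - (161/120) x^5 + (481/72) x^6 + O(x^7).

a_0 = -2; a_1 = -1; a_2 = 5; a_3 = 7/6; a_4 = -65/12; a_5 = -161/120; a_6 = 481/72


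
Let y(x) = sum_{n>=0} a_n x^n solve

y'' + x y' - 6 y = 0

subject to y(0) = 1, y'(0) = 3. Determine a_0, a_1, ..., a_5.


Ansatz: y(x) = sum_{n>=0} a_n x^n, so y'(x) = sum_{n>=1} n a_n x^(n-1) and y''(x) = sum_{n>=2} n(n-1) a_n x^(n-2).
Substitute into P(x) y'' + Q(x) y' + R(x) y = 0 with P(x) = 1, Q(x) = x, R(x) = -6, and match powers of x.
Initial conditions: a_0 = 1, a_1 = 3.
Setting the coefficient of each power of x to zero and solving order by order (substituting the coefficients already found):
  x^0: 2 a_2 - 6 a_0 = 0  ->  2 a_2 = 6 a_0 = 6  ->  a_2 = 3
  x^1: 6 a_3 - 5 a_1 = 0  ->  6 a_3 = 5 a_1 = 15  ->  a_3 = 5/2
  x^2: 12 a_4 - 4 a_2 = 0  ->  12 a_4 = 4 a_2 = 12  ->  a_4 = 1
  x^3: 20 a_5 - 3 a_3 = 0  ->  20 a_5 = 3 a_3 = 15/2  ->  a_5 = 3/8
Truncated series: y(x) = 1 + 3 x + 3 x^2 + (5/2) x^3 + x^4 + (3/8) x^5 + O(x^6).

a_0 = 1; a_1 = 3; a_2 = 3; a_3 = 5/2; a_4 = 1; a_5 = 3/8


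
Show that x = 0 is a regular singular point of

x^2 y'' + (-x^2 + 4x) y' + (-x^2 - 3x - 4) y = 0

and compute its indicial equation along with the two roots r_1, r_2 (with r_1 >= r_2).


Divide by x^2 to reach normal form y'' + P_1(x) y' + P_2(x) y = 0 with P_1(x) = -1 + 4/x and P_2(x) = -1 - 3/x - 4/x^2.
x = 0 is a singular point because the y'-coefficient -1 + 4/x has a pole at x = 0 and the y-coefficient -1 - 3/x - 4/x^2 has a pole at x = 0.
It is a regular singular point because x P_1(x) = p(x) = 4 - x and x^2 P_2(x) = q(x) = -x^2 - 3x - 4 are polynomials, hence analytic at x = 0.
p(0) = 4,  q(0) = -4.
Indicial equation: r(r-1) + p(0) r + q(0) = 0, i.e. r^2 + (p(0) - 1) r + q(0) = 0, i.e. r^2 + 3 r - 4 = 0.
Discriminant: (3)^2 - 4(-4) = 25, so r = (-3 ± 5)/2.
Solving: r_1 = 1, r_2 = -4.

indicial: r^2 + 3 r - 4 = 0; roots r_1 = 1, r_2 = -4


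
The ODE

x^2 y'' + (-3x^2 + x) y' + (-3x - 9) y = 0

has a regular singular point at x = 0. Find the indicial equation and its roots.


Divide by x^2 to reach normal form y'' + P_1(x) y' + P_2(x) y = 0 with P_1(x) = -3 + 1/x and P_2(x) = -3/x - 9/x^2.
x = 0 is a singular point because the y'-coefficient -3 + 1/x has a pole at x = 0 and the y-coefficient -3/x - 9/x^2 has a pole at x = 0.
It is a regular singular point because x P_1(x) = p(x) = 1 - 3x and x^2 P_2(x) = q(x) = -3x - 9 are polynomials, hence analytic at x = 0.
p(0) = 1,  q(0) = -9.
Indicial equation: r(r-1) + p(0) r + q(0) = 0, i.e. r^2 + (p(0) - 1) r + q(0) = 0, i.e. r^2 - 9 = 0.
Discriminant: (0)^2 - 4(-9) = 36, so r = (0 ± 6)/2.
Solving: r_1 = 3, r_2 = -3.

indicial: r^2 - 9 = 0; roots r_1 = 3, r_2 = -3


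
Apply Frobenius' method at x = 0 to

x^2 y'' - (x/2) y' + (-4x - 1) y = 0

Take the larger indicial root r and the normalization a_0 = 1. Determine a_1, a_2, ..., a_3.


Write in Frobenius form y'' + (p(x)/x) y' + (q(x)/x^2) y = 0:
  p(x) = -1/2,  q(x) = -4x - 1.
Indicial equation: r(r-1) + (-1/2) r + (-1) = 0 -> roots r_1 = 2, r_2 = -1/2.
Take r = r_1 = 2. Let y(x) = x^r sum_{n>=0} a_n x^n with a_0 = 1.
Substitute y = x^r sum a_n x^n and match x^{r+n}. The recurrence is
  D(n) a_n - 4 a_{n-1} = 0,  where D(n) = (r+n)(r+n-1) + (-1/2)(r+n) + (-1).
  a_n = 4 / D(n) * a_{n-1}.
Since the indicial polynomial factors as (r - r_1)(r - r_2), D(n) = (r_1 + n - r_1)(r_1 + n - r_2) = n(n + 5/2).
Evaluating step by step (a_0 = 1):
  n = 1: D(1) = 1(1 + 5/2) = 7/2; numerator = 4(1) = 4; a_1 = (4)/(7/2) = 8/7
  n = 2: D(2) = 2(2 + 5/2) = 9; numerator = 4(8/7) = 32/7; a_2 = (32/7)/(9) = 32/63
  n = 3: D(3) = 3(3 + 5/2) = 33/2; numerator = 4(32/63) = 128/63; a_3 = (128/63)/(33/2) = 256/2079

r = 2; a_0 = 1; a_1 = 8/7; a_2 = 32/63; a_3 = 256/2079


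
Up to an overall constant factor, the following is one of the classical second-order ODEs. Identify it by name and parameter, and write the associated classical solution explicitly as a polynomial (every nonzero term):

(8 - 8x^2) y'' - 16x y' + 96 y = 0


All three coefficients share the factor 8; dividing through by 8 gives  (1 - x^2) y'' - 2x y' + 12 y = 0.
This matches the Legendre equation (1 - x^2) y'' - 2x y' + n(n+1) y = 0 (note the -2x y' term) with n(n+1) = 12, so n = 3; the polynomial solution is P_3(x).
With y = sum_k a_k x^k, matching x^k gives (k+2)(k+1) a_{k+2} = [k(k+1) - n(n+1)] a_k = (k - 3)(k + 4) a_k. The right side vanishes at k = 3, so the series with the parity of 3 terminates at degree 3.
Standard normalization (P_n(1) = 1): leading coefficient (2n)!/(2^n (n!)^2) = 720/(8*36) = 5/2, so a_3 = 5/2. Work downward with a_k = (k+1)(k+2) a_{k+2} / ((k - 3)(k + 4)):
  a_1 = (2)(3)(5/2) / ((1 - 3)(1 + 4)) = 15/(-10) = -3/2
Hence P_3(x) = 5 x^3/2 - 3 x/2.

P_3(x); series = 5 x^3/2 - 3 x/2


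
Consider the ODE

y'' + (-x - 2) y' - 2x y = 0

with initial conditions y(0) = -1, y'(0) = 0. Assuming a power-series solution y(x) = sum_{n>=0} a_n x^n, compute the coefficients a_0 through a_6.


Ansatz: y(x) = sum_{n>=0} a_n x^n, so y'(x) = sum_{n>=1} n a_n x^(n-1) and y''(x) = sum_{n>=2} n(n-1) a_n x^(n-2).
Substitute into P(x) y'' + Q(x) y' + R(x) y = 0 with P(x) = 1, Q(x) = -x - 2, R(x) = -2x, and match powers of x.
Initial conditions: a_0 = -1, a_1 = 0.
Setting the coefficient of each power of x to zero and solving order by order (substituting the coefficients already found):
  x^0: 2 a_2 - 2 a_1 = 0  ->  2 a_2 = 2 a_1 = 0  ->  a_2 = 0
  x^1: 6 a_3 - 4 a_2 - a_1 - 2 a_0 = 0  ->  6 a_3 = 4 a_2 + a_1 + 2 a_0 = -2  ->  a_3 = -1/3
  x^2: 12 a_4 - 6 a_3 - 2 a_2 - 2 a_1 = 0  ->  12 a_4 = 6 a_3 + 2 a_2 + 2 a_1 = -2  ->  a_4 = -1/6
  x^3: 20 a_5 - 8 a_4 - 3 a_3 - 2 a_2 = 0  ->  20 a_5 = 8 a_4 + 3 a_3 + 2 a_2 = -7/3  ->  a_5 = -7/60
  x^4: 30 a_6 - 10 a_5 - 4 a_4 - 2 a_3 = 0  ->  30 a_6 = 10 a_5 + 4 a_4 + 2 a_3 = -5/2  ->  a_6 = -1/12
Truncated series: y(x) = -1 - (1/3) x^3 - (1/6) x^4 - (7/60) x^5 - (1/12) x^6 + O(x^7).

a_0 = -1; a_1 = 0; a_2 = 0; a_3 = -1/3; a_4 = -1/6; a_5 = -7/60; a_6 = -1/12


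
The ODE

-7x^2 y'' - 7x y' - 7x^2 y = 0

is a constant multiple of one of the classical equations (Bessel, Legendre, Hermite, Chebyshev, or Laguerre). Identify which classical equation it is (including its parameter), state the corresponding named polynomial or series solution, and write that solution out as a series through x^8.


All three coefficients share the factor -7; dividing through by -7 gives  x^2 y'' + x y' + x^2 y = 0.
This matches the Bessel equation x^2 y'' + x y' + (x^2 - nu^2) y = 0 with nu^2 = 0, so nu = 0; the solution bounded at x = 0 is J_0(x).
Frobenius at x = 0: indicial roots ±nu; for r = nu the recurrence k(k + 2nu) c_k = -c_{k-2} gives the standard series J_nu(x) = sum_{k>=0} (-1)^k / (k! (k+nu)!) (x/2)^(2k+nu). Evaluate the first 5 terms:
  k = 0: (-1)^0 / (0! * 0! * 2^0) x^0 = 1/(1*1*1) x^0 = (1) x^0
  k = 1: (-1)^1 / (1! * 1! * 2^2) x^2 = -1/(1*1*4) x^2 = (-1/4) x^2
  k = 2: (-1)^2 / (2! * 2! * 2^4) x^4 = 1/(2*2*16) x^4 = (1/64) x^4
  k = 3: (-1)^3 / (3! * 3! * 2^6) x^6 = -1/(6*6*64) x^6 = (-1/2304) x^6
  k = 4: (-1)^4 / (4! * 4! * 2^8) x^8 = 1/(24*24*256) x^8 = (1/147456) x^8
Hence J_0(x) = x^8/147456 - x^6/2304 + x^4/64 - x^2/4 + 1 + ....

J_0(x); series = x^8/147456 - x^6/2304 + x^4/64 - x^2/4 + 1


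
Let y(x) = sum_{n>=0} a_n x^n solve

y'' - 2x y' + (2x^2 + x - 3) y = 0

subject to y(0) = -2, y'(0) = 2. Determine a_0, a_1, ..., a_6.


Ansatz: y(x) = sum_{n>=0} a_n x^n, so y'(x) = sum_{n>=1} n a_n x^(n-1) and y''(x) = sum_{n>=2} n(n-1) a_n x^(n-2).
Substitute into P(x) y'' + Q(x) y' + R(x) y = 0 with P(x) = 1, Q(x) = -2x, R(x) = 2x^2 + x - 3, and match powers of x.
Initial conditions: a_0 = -2, a_1 = 2.
Setting the coefficient of each power of x to zero and solving order by order (substituting the coefficients already found):
  x^0: 2 a_2 - 3 a_0 = 0  ->  2 a_2 = 3 a_0 = -6  ->  a_2 = -3
  x^1: 6 a_3 - 5 a_1 + a_0 = 0  ->  6 a_3 = 5 a_1 - a_0 = 12  ->  a_3 = 2
  x^2: 12 a_4 - 7 a_2 + a_1 + 2 a_0 = 0  ->  12 a_4 = 7 a_2 - a_1 - 2 a_0 = -19  ->  a_4 = -19/12
  x^3: 20 a_5 - 9 a_3 + a_2 + 2 a_1 = 0  ->  20 a_5 = 9 a_3 - a_2 - 2 a_1 = 17  ->  a_5 = 17/20
  x^4: 30 a_6 - 11 a_4 + a_3 + 2 a_2 = 0  ->  30 a_6 = 11 a_4 - a_3 - 2 a_2 = -161/12  ->  a_6 = -161/360
Truncated series: y(x) = -2 + 2 x - 3 x^2 + 2 x^3 - (19/12) x^4 + (17/20) x^5 - (161/360) x^6 + O(x^7).

a_0 = -2; a_1 = 2; a_2 = -3; a_3 = 2; a_4 = -19/12; a_5 = 17/20; a_6 = -161/360


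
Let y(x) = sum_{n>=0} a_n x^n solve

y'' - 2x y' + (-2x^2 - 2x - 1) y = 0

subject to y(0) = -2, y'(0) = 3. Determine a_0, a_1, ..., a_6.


Ansatz: y(x) = sum_{n>=0} a_n x^n, so y'(x) = sum_{n>=1} n a_n x^(n-1) and y''(x) = sum_{n>=2} n(n-1) a_n x^(n-2).
Substitute into P(x) y'' + Q(x) y' + R(x) y = 0 with P(x) = 1, Q(x) = -2x, R(x) = -2x^2 - 2x - 1, and match powers of x.
Initial conditions: a_0 = -2, a_1 = 3.
Setting the coefficient of each power of x to zero and solving order by order (substituting the coefficients already found):
  x^0: 2 a_2 - a_0 = 0  ->  2 a_2 = a_0 = -2  ->  a_2 = -1
  x^1: 6 a_3 - 3 a_1 - 2 a_0 = 0  ->  6 a_3 = 3 a_1 + 2 a_0 = 5  ->  a_3 = 5/6
  x^2: 12 a_4 - 5 a_2 - 2 a_1 - 2 a_0 = 0  ->  12 a_4 = 5 a_2 + 2 a_1 + 2 a_0 = -3  ->  a_4 = -1/4
  x^3: 20 a_5 - 7 a_3 - 2 a_2 - 2 a_1 = 0  ->  20 a_5 = 7 a_3 + 2 a_2 + 2 a_1 = 59/6  ->  a_5 = 59/120
  x^4: 30 a_6 - 9 a_4 - 2 a_3 - 2 a_2 = 0  ->  30 a_6 = 9 a_4 + 2 a_3 + 2 a_2 = -31/12  ->  a_6 = -31/360
Truncated series: y(x) = -2 + 3 x - x^2 + (5/6) x^3 - (1/4) x^4 + (59/120) x^5 - (31/360) x^6 + O(x^7).

a_0 = -2; a_1 = 3; a_2 = -1; a_3 = 5/6; a_4 = -1/4; a_5 = 59/120; a_6 = -31/360


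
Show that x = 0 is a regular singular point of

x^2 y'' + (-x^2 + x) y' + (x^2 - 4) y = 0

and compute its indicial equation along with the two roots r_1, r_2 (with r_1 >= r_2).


Divide by x^2 to reach normal form y'' + P_1(x) y' + P_2(x) y = 0 with P_1(x) = -1 + 1/x and P_2(x) = 1 - 4/x^2.
x = 0 is a singular point because the y'-coefficient -1 + 1/x has a pole at x = 0 and the y-coefficient 1 - 4/x^2 has a pole at x = 0.
It is a regular singular point because x P_1(x) = p(x) = 1 - x and x^2 P_2(x) = q(x) = x^2 - 4 are polynomials, hence analytic at x = 0.
p(0) = 1,  q(0) = -4.
Indicial equation: r(r-1) + p(0) r + q(0) = 0, i.e. r^2 + (p(0) - 1) r + q(0) = 0, i.e. r^2 - 4 = 0.
Discriminant: (0)^2 - 4(-4) = 16, so r = (0 ± 4)/2.
Solving: r_1 = 2, r_2 = -2.

indicial: r^2 - 4 = 0; roots r_1 = 2, r_2 = -2


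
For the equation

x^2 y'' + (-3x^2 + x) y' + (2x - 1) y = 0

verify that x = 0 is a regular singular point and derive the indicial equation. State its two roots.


Divide by x^2 to reach normal form y'' + P_1(x) y' + P_2(x) y = 0 with P_1(x) = -3 + 1/x and P_2(x) = 2/x - 1/x^2.
x = 0 is a singular point because the y'-coefficient -3 + 1/x has a pole at x = 0 and the y-coefficient 2/x - 1/x^2 has a pole at x = 0.
It is a regular singular point because x P_1(x) = p(x) = 1 - 3x and x^2 P_2(x) = q(x) = 2x - 1 are polynomials, hence analytic at x = 0.
p(0) = 1,  q(0) = -1.
Indicial equation: r(r-1) + p(0) r + q(0) = 0, i.e. r^2 + (p(0) - 1) r + q(0) = 0, i.e. r^2 - 1 = 0.
Discriminant: (0)^2 - 4(-1) = 4, so r = (0 ± 2)/2.
Solving: r_1 = 1, r_2 = -1.

indicial: r^2 - 1 = 0; roots r_1 = 1, r_2 = -1


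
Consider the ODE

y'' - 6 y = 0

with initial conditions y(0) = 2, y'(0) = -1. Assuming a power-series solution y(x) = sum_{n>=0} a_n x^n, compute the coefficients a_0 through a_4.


Ansatz: y(x) = sum_{n>=0} a_n x^n, so y'(x) = sum_{n>=1} n a_n x^(n-1) and y''(x) = sum_{n>=2} n(n-1) a_n x^(n-2).
Substitute into P(x) y'' + Q(x) y' + R(x) y = 0 with P(x) = 1, Q(x) = 0, R(x) = -6, and match powers of x.
Initial conditions: a_0 = 2, a_1 = -1.
Setting the coefficient of each power of x to zero and solving order by order (substituting the coefficients already found):
  x^0: 2 a_2 - 6 a_0 = 0  ->  2 a_2 = 6 a_0 = 12  ->  a_2 = 6
  x^1: 6 a_3 - 6 a_1 = 0  ->  6 a_3 = 6 a_1 = -6  ->  a_3 = -1
  x^2: 12 a_4 - 6 a_2 = 0  ->  12 a_4 = 6 a_2 = 36  ->  a_4 = 3
Truncated series: y(x) = 2 - x + 6 x^2 - x^3 + 3 x^4 + O(x^5).

a_0 = 2; a_1 = -1; a_2 = 6; a_3 = -1; a_4 = 3


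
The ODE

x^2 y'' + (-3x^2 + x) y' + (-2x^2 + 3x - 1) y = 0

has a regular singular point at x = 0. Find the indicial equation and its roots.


Divide by x^2 to reach normal form y'' + P_1(x) y' + P_2(x) y = 0 with P_1(x) = -3 + 1/x and P_2(x) = -2 + 3/x - 1/x^2.
x = 0 is a singular point because the y'-coefficient -3 + 1/x has a pole at x = 0 and the y-coefficient -2 + 3/x - 1/x^2 has a pole at x = 0.
It is a regular singular point because x P_1(x) = p(x) = 1 - 3x and x^2 P_2(x) = q(x) = -2x^2 + 3x - 1 are polynomials, hence analytic at x = 0.
p(0) = 1,  q(0) = -1.
Indicial equation: r(r-1) + p(0) r + q(0) = 0, i.e. r^2 + (p(0) - 1) r + q(0) = 0, i.e. r^2 - 1 = 0.
Discriminant: (0)^2 - 4(-1) = 4, so r = (0 ± 2)/2.
Solving: r_1 = 1, r_2 = -1.

indicial: r^2 - 1 = 0; roots r_1 = 1, r_2 = -1


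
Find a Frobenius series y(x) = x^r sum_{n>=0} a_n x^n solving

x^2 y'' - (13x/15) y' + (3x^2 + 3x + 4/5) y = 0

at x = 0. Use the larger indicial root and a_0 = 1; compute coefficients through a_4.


Write in Frobenius form y'' + (p(x)/x) y' + (q(x)/x^2) y = 0:
  p(x) = -13/15,  q(x) = 3x^2 + 3x + 4/5.
Indicial equation: r(r-1) + (-13/15) r + (4/5) = 0 -> roots r_1 = 6/5, r_2 = 2/3.
Take r = r_1 = 6/5. Let y(x) = x^r sum_{n>=0} a_n x^n with a_0 = 1.
Substitute y = x^r sum a_n x^n and match x^{r+n}. The recurrence is
  D(n) a_n + 3 a_{n-1} + 3 a_{n-2} = 0,  where D(n) = (r+n)(r+n-1) + (-13/15)(r+n) + (4/5).
  a_n = [-3 a_{n-1} - 3 a_{n-2}] / D(n).
Since the indicial polynomial factors as (r - r_1)(r - r_2), D(n) = (r_1 + n - r_1)(r_1 + n - r_2) = n(n + 8/15).
Evaluating step by step (a_0 = 1):
  n = 1: D(1) = 1(1 + 8/15) = 23/15; numerator = -3(1) = -3; a_1 = (-3)/(23/15) = -45/23
  n = 2: D(2) = 2(2 + 8/15) = 76/15; numerator = -3(-45/23) - 3(1) = 66/23; a_2 = (66/23)/(76/15) = 495/874
  n = 3: D(3) = 3(3 + 8/15) = 53/5; numerator = -3(495/874) - 3(-45/23) = 3645/874; a_3 = (3645/874)/(53/5) = 18225/46322
  n = 4: D(4) = 4(4 + 8/15) = 272/15; numerator = -3(18225/46322) - 3(495/874) = -3510/1219; a_4 = (-3510/1219)/(272/15) = -26325/165784

r = 6/5; a_0 = 1; a_1 = -45/23; a_2 = 495/874; a_3 = 18225/46322; a_4 = -26325/165784


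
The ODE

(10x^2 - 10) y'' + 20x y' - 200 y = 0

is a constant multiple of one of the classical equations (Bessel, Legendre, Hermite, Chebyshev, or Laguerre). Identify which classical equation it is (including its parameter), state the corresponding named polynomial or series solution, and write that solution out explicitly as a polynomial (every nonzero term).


All three coefficients share the factor -10; dividing through by -10 gives  (1 - x^2) y'' - 2x y' + 20 y = 0.
This matches the Legendre equation (1 - x^2) y'' - 2x y' + n(n+1) y = 0 (note the -2x y' term) with n(n+1) = 20, so n = 4; the polynomial solution is P_4(x).
With y = sum_k a_k x^k, matching x^k gives (k+2)(k+1) a_{k+2} = [k(k+1) - n(n+1)] a_k = (k - 4)(k + 5) a_k. The right side vanishes at k = 4, so the series with the parity of 4 terminates at degree 4.
Standard normalization (P_n(1) = 1): leading coefficient (2n)!/(2^n (n!)^2) = 40320/(16*576) = 35/8, so a_4 = 35/8. Work downward with a_k = (k+1)(k+2) a_{k+2} / ((k - 4)(k + 5)):
  a_2 = (3)(4)(35/8) / ((2 - 4)(2 + 5)) = (105/2)/(-14) = -15/4
  a_0 = (1)(2)(-15/4) / ((0 - 4)(0 + 5)) = (-15/2)/(-20) = 3/8
Hence P_4(x) = 35 x^4/8 - 15 x^2/4 + 3/8.

P_4(x); series = 35 x^4/8 - 15 x^2/4 + 3/8


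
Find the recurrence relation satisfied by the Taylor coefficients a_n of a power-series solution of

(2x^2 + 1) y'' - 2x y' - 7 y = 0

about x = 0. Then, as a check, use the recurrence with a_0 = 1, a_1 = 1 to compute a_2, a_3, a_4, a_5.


Substitute y = sum_n a_n x^n.
(1 + 2 x^2) y'' contributes (n+2)(n+1) a_{n+2} + 2 n(n-1) a_n at x^n.
-2 x y'(x) contributes -2 n a_n at x^n.
-7 y(x) contributes -7 a_n at x^n.
Matching x^n: (n+2)(n+1) a_{n+2} + (2 n(n-1) - 2 n - 7) a_n = 0.
Thus a_{n+2} = (-2 n(n-1) + 2 n + 7) / ((n+1)(n+2)) * a_n.

Check with a_0 = 1, a_1 = 1 (apply the recurrence for n = 0, 1, 2, 3): a_0 = 1, a_1 = 1, a_2 = 7/2, a_3 = 3/2, a_4 = 49/24, a_5 = 3/40.

a_(n+2) = (-2 n(n-1) + 2 n + 7) / ((n+1)(n+2)) * a_n; check: a_0 = 1, a_1 = 1, a_2 = 7/2, a_3 = 3/2, a_4 = 49/24, a_5 = 3/40


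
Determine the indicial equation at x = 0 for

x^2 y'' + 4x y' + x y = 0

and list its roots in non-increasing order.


Divide by x^2 to reach normal form y'' + P_1(x) y' + P_2(x) y = 0 with P_1(x) = 4/x and P_2(x) = 1/x.
x = 0 is a singular point because the y'-coefficient 4/x has a pole at x = 0 and the y-coefficient 1/x has a pole at x = 0.
It is a regular singular point because x P_1(x) = p(x) = 4 and x^2 P_2(x) = q(x) = x are polynomials, hence analytic at x = 0.
p(0) = 4,  q(0) = 0.
Indicial equation: r(r-1) + p(0) r + q(0) = 0, i.e. r^2 + (p(0) - 1) r + q(0) = 0, i.e. r^2 + 3 r = 0.
Discriminant: (3)^2 - 4(0) = 9, so r = (-3 ± 3)/2.
Solving: r_1 = 0, r_2 = -3.

indicial: r^2 + 3 r = 0; roots r_1 = 0, r_2 = -3


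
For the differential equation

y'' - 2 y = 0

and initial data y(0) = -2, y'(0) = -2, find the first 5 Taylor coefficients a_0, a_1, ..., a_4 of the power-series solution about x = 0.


Ansatz: y(x) = sum_{n>=0} a_n x^n, so y'(x) = sum_{n>=1} n a_n x^(n-1) and y''(x) = sum_{n>=2} n(n-1) a_n x^(n-2).
Substitute into P(x) y'' + Q(x) y' + R(x) y = 0 with P(x) = 1, Q(x) = 0, R(x) = -2, and match powers of x.
Initial conditions: a_0 = -2, a_1 = -2.
Setting the coefficient of each power of x to zero and solving order by order (substituting the coefficients already found):
  x^0: 2 a_2 - 2 a_0 = 0  ->  2 a_2 = 2 a_0 = -4  ->  a_2 = -2
  x^1: 6 a_3 - 2 a_1 = 0  ->  6 a_3 = 2 a_1 = -4  ->  a_3 = -2/3
  x^2: 12 a_4 - 2 a_2 = 0  ->  12 a_4 = 2 a_2 = -4  ->  a_4 = -1/3
Truncated series: y(x) = -2 - 2 x - 2 x^2 - (2/3) x^3 - (1/3) x^4 + O(x^5).

a_0 = -2; a_1 = -2; a_2 = -2; a_3 = -2/3; a_4 = -1/3


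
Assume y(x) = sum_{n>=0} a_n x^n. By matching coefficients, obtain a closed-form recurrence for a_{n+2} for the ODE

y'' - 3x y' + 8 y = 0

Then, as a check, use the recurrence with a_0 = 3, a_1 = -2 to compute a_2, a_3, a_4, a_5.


Substitute y = sum_n a_n x^n.
y''(x) has coefficient (n+2)(n+1) a_{n+2} at x^n;
-3 x y'(x) has coefficient -3 n a_n at x^n (shift);
8 y(x) has coefficient 8 a_n at x^n.
Matching x^n: (n+2)(n+1) a_{n+2} + (-3n + 8) a_n = 0.
Thus a_{n+2} = (3n - 8) / ((n+1)(n+2)) * a_n.

Check with a_0 = 3, a_1 = -2 (apply the recurrence for n = 0, 1, 2, 3): a_0 = 3, a_1 = -2, a_2 = -12, a_3 = 5/3, a_4 = 2, a_5 = 1/12.

a_(n+2) = (3n - 8) / ((n+1)(n+2)) * a_n; check: a_0 = 3, a_1 = -2, a_2 = -12, a_3 = 5/3, a_4 = 2, a_5 = 1/12


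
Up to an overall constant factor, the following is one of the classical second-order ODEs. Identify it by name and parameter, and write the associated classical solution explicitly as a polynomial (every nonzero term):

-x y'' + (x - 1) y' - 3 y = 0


All three coefficients share the factor -1; dividing through by -1 gives  x y'' + (1 - x) y' + 3 y = 0.
This matches the Laguerre equation x y'' + (1 - x) y' + n y = 0 with n = 3; the polynomial solution is L_3(x).
With y = sum_k a_k x^k, matching x^k gives (k+1)k a_{k+1} + (k+1) a_{k+1} - k a_k + n a_k = 0, i.e. (k+1)^2 a_{k+1} = (k - n) a_k = (k - 3) a_k. The right side vanishes at k = 3, so the series terminates at degree 3.
Standard normalization L_n(0) = 1 gives a_0 = 1. Work upward with a_{k+1} = (k - 3) a_k / (k+1)^2:
  a_1 = (0 - 3)(1) / 1^2 = -3/1 = -3
  a_2 = (1 - 3)(-3) / 2^2 = 6/4 = 3/2
  a_3 = (2 - 3)(3/2) / 3^2 = (-3/2)/9 = -1/6
Hence L_3(x) = -x^3/6 + 3 x^2/2 - 3 x + 1.

L_3(x); series = -x^3/6 + 3 x^2/2 - 3 x + 1


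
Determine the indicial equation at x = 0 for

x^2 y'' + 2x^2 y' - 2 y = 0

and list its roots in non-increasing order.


Divide by x^2 to reach normal form y'' + P_1(x) y' + P_2(x) y = 0 with P_1(x) = 2 and P_2(x) = -2/x^2.
x = 0 is a singular point because the y-coefficient -2/x^2 has a pole at x = 0.
It is a regular singular point because x P_1(x) = p(x) = 2x and x^2 P_2(x) = q(x) = -2 are polynomials, hence analytic at x = 0.
p(0) = 0,  q(0) = -2.
Indicial equation: r(r-1) + p(0) r + q(0) = 0, i.e. r^2 + (p(0) - 1) r + q(0) = 0, i.e. r^2 - 1 r - 2 = 0.
Discriminant: (-1)^2 - 4(-2) = 9, so r = (1 ± 3)/2.
Solving: r_1 = 2, r_2 = -1.

indicial: r^2 - 1 r - 2 = 0; roots r_1 = 2, r_2 = -1


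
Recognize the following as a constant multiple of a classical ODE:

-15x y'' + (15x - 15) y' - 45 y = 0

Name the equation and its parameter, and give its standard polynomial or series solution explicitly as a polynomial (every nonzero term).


All three coefficients share the factor -15; dividing through by -15 gives  x y'' + (1 - x) y' + 3 y = 0.
This matches the Laguerre equation x y'' + (1 - x) y' + n y = 0 with n = 3; the polynomial solution is L_3(x).
With y = sum_k a_k x^k, matching x^k gives (k+1)k a_{k+1} + (k+1) a_{k+1} - k a_k + n a_k = 0, i.e. (k+1)^2 a_{k+1} = (k - n) a_k = (k - 3) a_k. The right side vanishes at k = 3, so the series terminates at degree 3.
Standard normalization L_n(0) = 1 gives a_0 = 1. Work upward with a_{k+1} = (k - 3) a_k / (k+1)^2:
  a_1 = (0 - 3)(1) / 1^2 = -3/1 = -3
  a_2 = (1 - 3)(-3) / 2^2 = 6/4 = 3/2
  a_3 = (2 - 3)(3/2) / 3^2 = (-3/2)/9 = -1/6
Hence L_3(x) = -x^3/6 + 3 x^2/2 - 3 x + 1.

L_3(x); series = -x^3/6 + 3 x^2/2 - 3 x + 1


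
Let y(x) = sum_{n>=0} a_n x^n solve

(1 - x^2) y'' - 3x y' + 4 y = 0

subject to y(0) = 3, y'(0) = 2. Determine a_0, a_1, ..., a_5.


Ansatz: y(x) = sum_{n>=0} a_n x^n, so y'(x) = sum_{n>=1} n a_n x^(n-1) and y''(x) = sum_{n>=2} n(n-1) a_n x^(n-2).
Substitute into P(x) y'' + Q(x) y' + R(x) y = 0 with P(x) = 1 - x^2, Q(x) = -3x, R(x) = 4, and match powers of x.
Initial conditions: a_0 = 3, a_1 = 2.
Setting the coefficient of each power of x to zero and solving order by order (substituting the coefficients already found):
  x^0: 2 a_2 + 4 a_0 = 0  ->  2 a_2 = -4 a_0 = -12  ->  a_2 = -6
  x^1: 6 a_3 + a_1 = 0  ->  6 a_3 = -a_1 = -2  ->  a_3 = -1/3
  x^2: 12 a_4 - 4 a_2 = 0  ->  12 a_4 = 4 a_2 = -24  ->  a_4 = -2
  x^3: 20 a_5 - 11 a_3 = 0  ->  20 a_5 = 11 a_3 = -11/3  ->  a_5 = -11/60
Truncated series: y(x) = 3 + 2 x - 6 x^2 - (1/3) x^3 - 2 x^4 - (11/60) x^5 + O(x^6).

a_0 = 3; a_1 = 2; a_2 = -6; a_3 = -1/3; a_4 = -2; a_5 = -11/60


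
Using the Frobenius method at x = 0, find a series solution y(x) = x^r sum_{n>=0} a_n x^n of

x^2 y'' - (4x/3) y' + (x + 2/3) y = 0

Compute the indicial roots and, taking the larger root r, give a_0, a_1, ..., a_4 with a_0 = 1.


Write in Frobenius form y'' + (p(x)/x) y' + (q(x)/x^2) y = 0:
  p(x) = -4/3,  q(x) = x + 2/3.
Indicial equation: r(r-1) + (-4/3) r + (2/3) = 0 -> roots r_1 = 2, r_2 = 1/3.
Take r = r_1 = 2. Let y(x) = x^r sum_{n>=0} a_n x^n with a_0 = 1.
Substitute y = x^r sum a_n x^n and match x^{r+n}. The recurrence is
  D(n) a_n + 1 a_{n-1} = 0,  where D(n) = (r+n)(r+n-1) + (-4/3)(r+n) + (2/3).
  a_n = -1 / D(n) * a_{n-1}.
Since the indicial polynomial factors as (r - r_1)(r - r_2), D(n) = (r_1 + n - r_1)(r_1 + n - r_2) = n(n + 5/3).
Evaluating step by step (a_0 = 1):
  n = 1: D(1) = 1(1 + 5/3) = 8/3; numerator = -1(1) = -1; a_1 = (-1)/(8/3) = -3/8
  n = 2: D(2) = 2(2 + 5/3) = 22/3; numerator = -1(-3/8) = 3/8; a_2 = (3/8)/(22/3) = 9/176
  n = 3: D(3) = 3(3 + 5/3) = 14; numerator = -1(9/176) = -9/176; a_3 = (-9/176)/(14) = -9/2464
  n = 4: D(4) = 4(4 + 5/3) = 68/3; numerator = -1(-9/2464) = 9/2464; a_4 = (9/2464)/(68/3) = 27/167552

r = 2; a_0 = 1; a_1 = -3/8; a_2 = 9/176; a_3 = -9/2464; a_4 = 27/167552


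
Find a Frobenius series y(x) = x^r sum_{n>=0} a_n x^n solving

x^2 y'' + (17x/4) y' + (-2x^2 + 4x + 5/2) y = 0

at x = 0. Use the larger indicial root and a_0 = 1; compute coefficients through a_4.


Write in Frobenius form y'' + (p(x)/x) y' + (q(x)/x^2) y = 0:
  p(x) = 17/4,  q(x) = -2x^2 + 4x + 5/2.
Indicial equation: r(r-1) + (17/4) r + (5/2) = 0 -> roots r_1 = -5/4, r_2 = -2.
Take r = r_1 = -5/4. Let y(x) = x^r sum_{n>=0} a_n x^n with a_0 = 1.
Substitute y = x^r sum a_n x^n and match x^{r+n}. The recurrence is
  D(n) a_n + 4 a_{n-1} - 2 a_{n-2} = 0,  where D(n) = (r+n)(r+n-1) + (17/4)(r+n) + (5/2).
  a_n = [-4 a_{n-1} + 2 a_{n-2}] / D(n).
Since the indicial polynomial factors as (r - r_1)(r - r_2), D(n) = (r_1 + n - r_1)(r_1 + n - r_2) = n(n + 3/4).
Evaluating step by step (a_0 = 1):
  n = 1: D(1) = 1(1 + 3/4) = 7/4; numerator = -4(1) = -4; a_1 = (-4)/(7/4) = -16/7
  n = 2: D(2) = 2(2 + 3/4) = 11/2; numerator = -4(-16/7) + 2(1) = 78/7; a_2 = (78/7)/(11/2) = 156/77
  n = 3: D(3) = 3(3 + 3/4) = 45/4; numerator = -4(156/77) + 2(-16/7) = -976/77; a_3 = (-976/77)/(45/4) = -3904/3465
  n = 4: D(4) = 4(4 + 3/4) = 19; numerator = -4(-3904/3465) + 2(156/77) = 2696/315; a_4 = (2696/315)/(19) = 2696/5985

r = -5/4; a_0 = 1; a_1 = -16/7; a_2 = 156/77; a_3 = -3904/3465; a_4 = 2696/5985


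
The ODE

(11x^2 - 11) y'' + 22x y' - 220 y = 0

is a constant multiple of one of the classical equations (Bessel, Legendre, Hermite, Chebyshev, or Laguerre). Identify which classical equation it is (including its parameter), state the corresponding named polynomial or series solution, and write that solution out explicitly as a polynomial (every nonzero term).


All three coefficients share the factor -11; dividing through by -11 gives  (1 - x^2) y'' - 2x y' + 20 y = 0.
This matches the Legendre equation (1 - x^2) y'' - 2x y' + n(n+1) y = 0 (note the -2x y' term) with n(n+1) = 20, so n = 4; the polynomial solution is P_4(x).
With y = sum_k a_k x^k, matching x^k gives (k+2)(k+1) a_{k+2} = [k(k+1) - n(n+1)] a_k = (k - 4)(k + 5) a_k. The right side vanishes at k = 4, so the series with the parity of 4 terminates at degree 4.
Standard normalization (P_n(1) = 1): leading coefficient (2n)!/(2^n (n!)^2) = 40320/(16*576) = 35/8, so a_4 = 35/8. Work downward with a_k = (k+1)(k+2) a_{k+2} / ((k - 4)(k + 5)):
  a_2 = (3)(4)(35/8) / ((2 - 4)(2 + 5)) = (105/2)/(-14) = -15/4
  a_0 = (1)(2)(-15/4) / ((0 - 4)(0 + 5)) = (-15/2)/(-20) = 3/8
Hence P_4(x) = 35 x^4/8 - 15 x^2/4 + 3/8.

P_4(x); series = 35 x^4/8 - 15 x^2/4 + 3/8


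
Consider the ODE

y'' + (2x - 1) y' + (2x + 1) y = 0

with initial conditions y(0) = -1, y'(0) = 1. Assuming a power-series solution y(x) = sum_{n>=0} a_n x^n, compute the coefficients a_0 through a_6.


Ansatz: y(x) = sum_{n>=0} a_n x^n, so y'(x) = sum_{n>=1} n a_n x^(n-1) and y''(x) = sum_{n>=2} n(n-1) a_n x^(n-2).
Substitute into P(x) y'' + Q(x) y' + R(x) y = 0 with P(x) = 1, Q(x) = 2x - 1, R(x) = 2x + 1, and match powers of x.
Initial conditions: a_0 = -1, a_1 = 1.
Setting the coefficient of each power of x to zero and solving order by order (substituting the coefficients already found):
  x^0: 2 a_2 - a_1 + a_0 = 0  ->  2 a_2 = a_1 - a_0 = 2  ->  a_2 = 1
  x^1: 6 a_3 - 2 a_2 + 3 a_1 + 2 a_0 = 0  ->  6 a_3 = 2 a_2 - 3 a_1 - 2 a_0 = 1  ->  a_3 = 1/6
  x^2: 12 a_4 - 3 a_3 + 5 a_2 + 2 a_1 = 0  ->  12 a_4 = 3 a_3 - 5 a_2 - 2 a_1 = -13/2  ->  a_4 = -13/24
  x^3: 20 a_5 - 4 a_4 + 7 a_3 + 2 a_2 = 0  ->  20 a_5 = 4 a_4 - 7 a_3 - 2 a_2 = -16/3  ->  a_5 = -4/15
  x^4: 30 a_6 - 5 a_5 + 9 a_4 + 2 a_3 = 0  ->  30 a_6 = 5 a_5 - 9 a_4 - 2 a_3 = 77/24  ->  a_6 = 77/720
Truncated series: y(x) = -1 + x + x^2 + (1/6) x^3 - (13/24) x^4 - (4/15) x^5 + (77/720) x^6 + O(x^7).

a_0 = -1; a_1 = 1; a_2 = 1; a_3 = 1/6; a_4 = -13/24; a_5 = -4/15; a_6 = 77/720


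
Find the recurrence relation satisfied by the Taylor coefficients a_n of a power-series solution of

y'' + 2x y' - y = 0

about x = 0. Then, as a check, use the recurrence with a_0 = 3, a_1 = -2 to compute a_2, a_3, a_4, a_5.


Substitute y = sum_n a_n x^n.
y''(x) has coefficient (n+2)(n+1) a_{n+2} at x^n;
2 x y'(x) has coefficient 2 n a_n at x^n (shift);
-y(x) has coefficient -1 a_n at x^n.
Matching x^n: (n+2)(n+1) a_{n+2} + (2n - 1) a_n = 0.
Thus a_{n+2} = (-2n + 1) / ((n+1)(n+2)) * a_n.

Check with a_0 = 3, a_1 = -2 (apply the recurrence for n = 0, 1, 2, 3): a_0 = 3, a_1 = -2, a_2 = 3/2, a_3 = 1/3, a_4 = -3/8, a_5 = -1/12.

a_(n+2) = (-2n + 1) / ((n+1)(n+2)) * a_n; check: a_0 = 3, a_1 = -2, a_2 = 3/2, a_3 = 1/3, a_4 = -3/8, a_5 = -1/12


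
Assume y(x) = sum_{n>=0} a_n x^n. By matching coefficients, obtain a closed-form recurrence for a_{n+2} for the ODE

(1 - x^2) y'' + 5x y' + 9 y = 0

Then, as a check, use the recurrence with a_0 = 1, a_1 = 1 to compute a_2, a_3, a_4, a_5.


Substitute y = sum_n a_n x^n.
(1 - 1 x^2) y'' contributes (n+2)(n+1) a_{n+2} - n(n-1) a_n at x^n.
5 x y'(x) contributes 5 n a_n at x^n.
9 y(x) contributes 9 a_n at x^n.
Matching x^n: (n+2)(n+1) a_{n+2} + (-n(n-1) + 5 n + 9) a_n = 0.
Thus a_{n+2} = (n(n-1) - 5 n - 9) / ((n+1)(n+2)) * a_n.

Check with a_0 = 1, a_1 = 1 (apply the recurrence for n = 0, 1, 2, 3): a_0 = 1, a_1 = 1, a_2 = -9/2, a_3 = -7/3, a_4 = 51/8, a_5 = 21/10.

a_(n+2) = (n(n-1) - 5 n - 9) / ((n+1)(n+2)) * a_n; check: a_0 = 1, a_1 = 1, a_2 = -9/2, a_3 = -7/3, a_4 = 51/8, a_5 = 21/10


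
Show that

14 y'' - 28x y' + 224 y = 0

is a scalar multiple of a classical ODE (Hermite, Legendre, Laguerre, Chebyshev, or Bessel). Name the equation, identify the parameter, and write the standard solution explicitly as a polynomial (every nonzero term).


All three coefficients share the factor 14; dividing through by 14 gives  y'' - 2x y' + 16 y = 0.
This matches the Hermite equation y'' - 2x y' + 2n y = 0 with 2n = 16, so n = 8; the polynomial solution is H_8(x).
With y = sum_k a_k x^k, matching x^k gives (k+2)(k+1) a_{k+2} = 2(k - n) a_k = 2(k - 8) a_k. The right side vanishes at k = 8, so the series with the parity of 8 terminates at degree 8.
Standard normalization: leading coefficient of H_n is 2^n, so a_8 = 2^8 = 256. Work downward with a_k = (k+1)(k+2) a_{k+2} / (2(k - n)):
  a_6 = (7)(8)(256) / (2(6 - 8)) = 14336/(-4) = -3584
  a_4 = (5)(6)(-3584) / (2(4 - 8)) = -107520/(-8) = 13440
  a_2 = (3)(4)(13440) / (2(2 - 8)) = 161280/(-12) = -13440
  a_0 = (1)(2)(-13440) / (2(0 - 8)) = -26880/(-16) = 1680
Hence H_8(x) = 256 x^8 - 3584 x^6 + 13440 x^4 - 13440 x^2 + 1680.

H_8(x); series = 256 x^8 - 3584 x^6 + 13440 x^4 - 13440 x^2 + 1680


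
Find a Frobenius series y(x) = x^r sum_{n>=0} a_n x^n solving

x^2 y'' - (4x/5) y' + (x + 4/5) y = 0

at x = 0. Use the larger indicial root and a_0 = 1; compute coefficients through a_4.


Write in Frobenius form y'' + (p(x)/x) y' + (q(x)/x^2) y = 0:
  p(x) = -4/5,  q(x) = x + 4/5.
Indicial equation: r(r-1) + (-4/5) r + (4/5) = 0 -> roots r_1 = 1, r_2 = 4/5.
Take r = r_1 = 1. Let y(x) = x^r sum_{n>=0} a_n x^n with a_0 = 1.
Substitute y = x^r sum a_n x^n and match x^{r+n}. The recurrence is
  D(n) a_n + 1 a_{n-1} = 0,  where D(n) = (r+n)(r+n-1) + (-4/5)(r+n) + (4/5).
  a_n = -1 / D(n) * a_{n-1}.
Since the indicial polynomial factors as (r - r_1)(r - r_2), D(n) = (r_1 + n - r_1)(r_1 + n - r_2) = n(n + 1/5).
Evaluating step by step (a_0 = 1):
  n = 1: D(1) = 1(1 + 1/5) = 6/5; numerator = -1(1) = -1; a_1 = (-1)/(6/5) = -5/6
  n = 2: D(2) = 2(2 + 1/5) = 22/5; numerator = -1(-5/6) = 5/6; a_2 = (5/6)/(22/5) = 25/132
  n = 3: D(3) = 3(3 + 1/5) = 48/5; numerator = -1(25/132) = -25/132; a_3 = (-25/132)/(48/5) = -125/6336
  n = 4: D(4) = 4(4 + 1/5) = 84/5; numerator = -1(-125/6336) = 125/6336; a_4 = (125/6336)/(84/5) = 625/532224

r = 1; a_0 = 1; a_1 = -5/6; a_2 = 25/132; a_3 = -125/6336; a_4 = 625/532224


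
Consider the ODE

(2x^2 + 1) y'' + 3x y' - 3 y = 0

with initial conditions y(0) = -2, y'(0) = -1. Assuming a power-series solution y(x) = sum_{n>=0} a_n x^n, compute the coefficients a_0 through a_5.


Ansatz: y(x) = sum_{n>=0} a_n x^n, so y'(x) = sum_{n>=1} n a_n x^(n-1) and y''(x) = sum_{n>=2} n(n-1) a_n x^(n-2).
Substitute into P(x) y'' + Q(x) y' + R(x) y = 0 with P(x) = 2x^2 + 1, Q(x) = 3x, R(x) = -3, and match powers of x.
Initial conditions: a_0 = -2, a_1 = -1.
Setting the coefficient of each power of x to zero and solving order by order (substituting the coefficients already found):
  x^0: 2 a_2 - 3 a_0 = 0  ->  2 a_2 = 3 a_0 = -6  ->  a_2 = -3
  x^1: 6 a_3 = 0  ->  a_3 = 0
  x^2: 12 a_4 + 7 a_2 = 0  ->  12 a_4 = -7 a_2 = 21  ->  a_4 = 7/4
  x^3: 20 a_5 + 18 a_3 = 0  ->  20 a_5 = -18 a_3 = 0  ->  a_5 = 0
Truncated series: y(x) = -2 - x - 3 x^2 + (7/4) x^4 + O(x^6).

a_0 = -2; a_1 = -1; a_2 = -3; a_3 = 0; a_4 = 7/4; a_5 = 0


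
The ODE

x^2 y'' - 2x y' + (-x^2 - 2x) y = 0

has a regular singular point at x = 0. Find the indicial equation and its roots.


Divide by x^2 to reach normal form y'' + P_1(x) y' + P_2(x) y = 0 with P_1(x) = -2/x and P_2(x) = -1 - 2/x.
x = 0 is a singular point because the y'-coefficient -2/x has a pole at x = 0 and the y-coefficient -1 - 2/x has a pole at x = 0.
It is a regular singular point because x P_1(x) = p(x) = -2 and x^2 P_2(x) = q(x) = -x^2 - 2x are polynomials, hence analytic at x = 0.
p(0) = -2,  q(0) = 0.
Indicial equation: r(r-1) + p(0) r + q(0) = 0, i.e. r^2 + (p(0) - 1) r + q(0) = 0, i.e. r^2 - 3 r = 0.
Discriminant: (-3)^2 - 4(0) = 9, so r = (3 ± 3)/2.
Solving: r_1 = 3, r_2 = 0.

indicial: r^2 - 3 r = 0; roots r_1 = 3, r_2 = 0
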